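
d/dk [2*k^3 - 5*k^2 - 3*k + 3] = 6*k^2 - 10*k - 3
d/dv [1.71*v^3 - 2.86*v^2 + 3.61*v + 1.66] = 5.13*v^2 - 5.72*v + 3.61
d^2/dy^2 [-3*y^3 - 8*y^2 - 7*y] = -18*y - 16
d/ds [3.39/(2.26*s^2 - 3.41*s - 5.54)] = (11.5599 - 15.3228*s)/(-2.26*s^2 + 3.41*s + 5.54)^2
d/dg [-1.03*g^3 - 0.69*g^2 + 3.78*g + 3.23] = -3.09*g^2 - 1.38*g + 3.78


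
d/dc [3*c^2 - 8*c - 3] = 6*c - 8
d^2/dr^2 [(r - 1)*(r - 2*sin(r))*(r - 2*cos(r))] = 2*sqrt(2)*r^2*sin(r + pi/4) + 6*r*sin(r) - 8*r*sin(2*r) - 10*r*cos(r) + 6*r - 8*sin(r) + 8*sqrt(2)*sin(2*r + pi/4) - 2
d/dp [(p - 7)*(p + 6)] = 2*p - 1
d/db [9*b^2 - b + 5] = 18*b - 1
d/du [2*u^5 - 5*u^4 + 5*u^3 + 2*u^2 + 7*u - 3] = 10*u^4 - 20*u^3 + 15*u^2 + 4*u + 7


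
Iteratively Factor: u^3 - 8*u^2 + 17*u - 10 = (u - 1)*(u^2 - 7*u + 10) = (u - 5)*(u - 1)*(u - 2)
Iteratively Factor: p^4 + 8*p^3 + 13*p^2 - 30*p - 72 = (p - 2)*(p^3 + 10*p^2 + 33*p + 36) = (p - 2)*(p + 3)*(p^2 + 7*p + 12) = (p - 2)*(p + 3)*(p + 4)*(p + 3)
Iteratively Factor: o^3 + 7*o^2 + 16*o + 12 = (o + 2)*(o^2 + 5*o + 6) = (o + 2)*(o + 3)*(o + 2)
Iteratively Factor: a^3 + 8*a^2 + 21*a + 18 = (a + 2)*(a^2 + 6*a + 9) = (a + 2)*(a + 3)*(a + 3)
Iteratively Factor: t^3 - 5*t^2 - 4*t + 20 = (t - 5)*(t^2 - 4) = (t - 5)*(t - 2)*(t + 2)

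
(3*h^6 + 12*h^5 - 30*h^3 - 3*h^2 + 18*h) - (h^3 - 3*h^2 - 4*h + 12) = 3*h^6 + 12*h^5 - 31*h^3 + 22*h - 12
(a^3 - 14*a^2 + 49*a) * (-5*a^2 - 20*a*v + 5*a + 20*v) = -5*a^5 - 20*a^4*v + 75*a^4 + 300*a^3*v - 315*a^3 - 1260*a^2*v + 245*a^2 + 980*a*v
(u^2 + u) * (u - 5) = u^3 - 4*u^2 - 5*u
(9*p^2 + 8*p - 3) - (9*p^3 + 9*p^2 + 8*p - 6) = 3 - 9*p^3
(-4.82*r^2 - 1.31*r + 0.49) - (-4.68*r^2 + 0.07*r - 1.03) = -0.140000000000001*r^2 - 1.38*r + 1.52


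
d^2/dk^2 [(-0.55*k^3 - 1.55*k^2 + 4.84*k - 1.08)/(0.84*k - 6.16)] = (-0.77616*k^3 + 17.07552*k^2 - 125.22048*k - 69.067264)/(0.592704*k^3 - 13.039488*k^2 + 95.622912*k - 233.744896)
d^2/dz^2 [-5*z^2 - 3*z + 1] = -10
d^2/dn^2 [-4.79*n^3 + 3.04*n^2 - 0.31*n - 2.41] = 6.08 - 28.74*n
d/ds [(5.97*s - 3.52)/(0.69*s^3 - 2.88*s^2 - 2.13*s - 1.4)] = (-8.2386*s^3 + 24.48*s^2 - 20.2752*s - 15.8556)/(0.4761*s^6 - 3.9744*s^5 + 5.355*s^4 + 10.3368*s^3 + 12.6009*s^2 + 5.964*s + 1.96)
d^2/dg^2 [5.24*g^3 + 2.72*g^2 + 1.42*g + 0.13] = 31.44*g + 5.44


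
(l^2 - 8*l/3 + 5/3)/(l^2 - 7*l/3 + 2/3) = (3*l^2 - 8*l + 5)/(3*l^2 - 7*l + 2)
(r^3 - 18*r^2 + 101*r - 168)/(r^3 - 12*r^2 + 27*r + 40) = (r^2 - 10*r + 21)/(r^2 - 4*r - 5)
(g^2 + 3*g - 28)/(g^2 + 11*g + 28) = (g - 4)/(g + 4)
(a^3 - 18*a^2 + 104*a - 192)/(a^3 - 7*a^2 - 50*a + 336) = (a - 4)/(a + 7)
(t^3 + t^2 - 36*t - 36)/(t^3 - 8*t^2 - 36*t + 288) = (t + 1)/(t - 8)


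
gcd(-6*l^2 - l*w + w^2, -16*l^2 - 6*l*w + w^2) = 2*l + w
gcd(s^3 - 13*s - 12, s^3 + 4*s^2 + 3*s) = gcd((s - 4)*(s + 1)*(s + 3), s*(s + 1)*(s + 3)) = s^2 + 4*s + 3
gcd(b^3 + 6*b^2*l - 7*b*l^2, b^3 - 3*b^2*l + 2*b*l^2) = b^2 - b*l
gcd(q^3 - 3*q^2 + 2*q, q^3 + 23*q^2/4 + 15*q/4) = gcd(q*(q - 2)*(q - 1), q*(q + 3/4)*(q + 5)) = q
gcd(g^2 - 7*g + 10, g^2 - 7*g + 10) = g^2 - 7*g + 10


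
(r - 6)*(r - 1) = r^2 - 7*r + 6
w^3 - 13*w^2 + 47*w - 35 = (w - 7)*(w - 5)*(w - 1)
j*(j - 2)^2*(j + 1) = j^4 - 3*j^3 + 4*j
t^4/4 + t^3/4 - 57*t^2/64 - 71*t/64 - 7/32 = (t/4 + 1/4)*(t - 2)*(t + 1/4)*(t + 7/4)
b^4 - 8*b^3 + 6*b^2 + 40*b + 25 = (b - 5)^2*(b + 1)^2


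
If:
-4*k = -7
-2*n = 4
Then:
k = 7/4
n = -2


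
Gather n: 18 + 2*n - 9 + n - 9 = 3*n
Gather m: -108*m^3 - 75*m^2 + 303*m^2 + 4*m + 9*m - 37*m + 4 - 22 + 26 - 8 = -108*m^3 + 228*m^2 - 24*m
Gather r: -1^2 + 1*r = r - 1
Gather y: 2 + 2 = 4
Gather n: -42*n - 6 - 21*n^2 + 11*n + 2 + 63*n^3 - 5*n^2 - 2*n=63*n^3 - 26*n^2 - 33*n - 4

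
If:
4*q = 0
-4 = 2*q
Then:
No Solution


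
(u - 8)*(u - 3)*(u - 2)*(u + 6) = u^4 - 7*u^3 - 32*u^2 + 228*u - 288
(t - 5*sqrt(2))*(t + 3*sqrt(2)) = t^2 - 2*sqrt(2)*t - 30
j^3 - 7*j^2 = j^2*(j - 7)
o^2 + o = o*(o + 1)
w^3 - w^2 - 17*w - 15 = (w - 5)*(w + 1)*(w + 3)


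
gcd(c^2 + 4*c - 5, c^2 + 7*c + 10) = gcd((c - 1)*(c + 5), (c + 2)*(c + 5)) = c + 5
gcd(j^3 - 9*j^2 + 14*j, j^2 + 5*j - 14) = j - 2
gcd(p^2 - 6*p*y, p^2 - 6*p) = p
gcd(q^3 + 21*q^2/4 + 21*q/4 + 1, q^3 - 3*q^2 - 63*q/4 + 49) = q + 4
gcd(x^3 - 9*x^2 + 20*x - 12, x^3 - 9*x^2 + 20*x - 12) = x^3 - 9*x^2 + 20*x - 12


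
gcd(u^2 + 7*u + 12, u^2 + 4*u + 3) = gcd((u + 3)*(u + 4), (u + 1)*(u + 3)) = u + 3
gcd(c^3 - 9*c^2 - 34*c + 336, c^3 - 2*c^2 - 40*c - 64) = c - 8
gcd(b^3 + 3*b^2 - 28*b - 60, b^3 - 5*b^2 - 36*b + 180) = b^2 + b - 30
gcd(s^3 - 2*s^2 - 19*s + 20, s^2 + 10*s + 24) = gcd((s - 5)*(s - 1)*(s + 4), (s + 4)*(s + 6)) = s + 4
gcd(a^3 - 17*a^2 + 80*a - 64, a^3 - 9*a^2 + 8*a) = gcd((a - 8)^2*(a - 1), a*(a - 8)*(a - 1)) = a^2 - 9*a + 8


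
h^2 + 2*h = h*(h + 2)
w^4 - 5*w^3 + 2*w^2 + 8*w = w*(w - 4)*(w - 2)*(w + 1)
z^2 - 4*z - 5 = (z - 5)*(z + 1)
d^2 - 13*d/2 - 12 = (d - 8)*(d + 3/2)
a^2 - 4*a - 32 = (a - 8)*(a + 4)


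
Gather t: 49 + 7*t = 7*t + 49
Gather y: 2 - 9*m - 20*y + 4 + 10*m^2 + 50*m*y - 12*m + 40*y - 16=10*m^2 - 21*m + y*(50*m + 20) - 10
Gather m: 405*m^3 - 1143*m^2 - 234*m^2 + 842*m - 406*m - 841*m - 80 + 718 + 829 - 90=405*m^3 - 1377*m^2 - 405*m + 1377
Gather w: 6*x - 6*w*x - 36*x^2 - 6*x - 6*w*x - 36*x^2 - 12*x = -12*w*x - 72*x^2 - 12*x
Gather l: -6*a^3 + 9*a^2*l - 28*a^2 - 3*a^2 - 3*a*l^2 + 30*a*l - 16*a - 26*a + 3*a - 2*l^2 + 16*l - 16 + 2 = -6*a^3 - 31*a^2 - 39*a + l^2*(-3*a - 2) + l*(9*a^2 + 30*a + 16) - 14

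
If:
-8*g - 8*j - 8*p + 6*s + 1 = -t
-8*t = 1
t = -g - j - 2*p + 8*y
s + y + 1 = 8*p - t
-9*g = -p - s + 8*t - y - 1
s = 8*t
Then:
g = 391/4032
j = -2861/4032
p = -113/4032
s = -1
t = -1/8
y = -25/252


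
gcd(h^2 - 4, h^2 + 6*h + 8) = h + 2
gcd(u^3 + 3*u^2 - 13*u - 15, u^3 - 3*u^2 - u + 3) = u^2 - 2*u - 3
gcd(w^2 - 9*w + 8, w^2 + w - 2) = w - 1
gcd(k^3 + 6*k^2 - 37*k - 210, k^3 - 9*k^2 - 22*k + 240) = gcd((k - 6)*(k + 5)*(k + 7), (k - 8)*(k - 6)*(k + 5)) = k^2 - k - 30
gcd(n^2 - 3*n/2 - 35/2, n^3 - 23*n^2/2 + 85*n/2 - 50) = n - 5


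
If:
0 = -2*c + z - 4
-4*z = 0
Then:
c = -2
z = 0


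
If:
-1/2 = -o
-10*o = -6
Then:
No Solution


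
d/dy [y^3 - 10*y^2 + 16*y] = 3*y^2 - 20*y + 16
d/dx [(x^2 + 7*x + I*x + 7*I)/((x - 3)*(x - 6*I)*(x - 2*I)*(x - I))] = (-2*x^5 + x^4*(-18 + 6*I) + x^3*(24 + 104*I) + x^2*(38 - 94*I) + x*(378 + 208*I) + 120 - 672*I)/(x^8 + x^7*(-6 - 18*I) + x^6*(-112 + 108*I) + x^5*(726 + 222*I) + x^4*(-473 - 2304*I) + x^3*(-3696 + 2976*I) + x^2*(5400 + 2880*I) + x*(864 - 4320*I) - 1296)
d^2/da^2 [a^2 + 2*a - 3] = 2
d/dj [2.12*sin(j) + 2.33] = 2.12*cos(j)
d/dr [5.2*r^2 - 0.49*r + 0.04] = 10.4*r - 0.49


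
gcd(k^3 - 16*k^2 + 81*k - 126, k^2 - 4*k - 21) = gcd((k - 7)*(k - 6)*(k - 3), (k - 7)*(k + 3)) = k - 7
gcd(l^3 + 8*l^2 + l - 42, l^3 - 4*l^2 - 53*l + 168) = l + 7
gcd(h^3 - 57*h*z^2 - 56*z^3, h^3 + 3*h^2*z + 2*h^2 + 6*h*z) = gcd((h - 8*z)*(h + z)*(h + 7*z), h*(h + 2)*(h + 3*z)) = 1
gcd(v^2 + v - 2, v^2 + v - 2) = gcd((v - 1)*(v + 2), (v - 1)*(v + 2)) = v^2 + v - 2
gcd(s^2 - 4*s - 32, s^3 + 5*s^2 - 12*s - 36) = 1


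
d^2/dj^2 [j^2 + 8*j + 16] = 2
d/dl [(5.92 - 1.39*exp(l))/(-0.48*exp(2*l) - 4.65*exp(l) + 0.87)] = (-0.6672*exp(2*l) + 5.6832*exp(l) + 26.3187)*exp(l)/(0.2304*exp(4*l) + 4.464*exp(3*l) + 20.7873*exp(2*l) - 8.091*exp(l) + 0.7569)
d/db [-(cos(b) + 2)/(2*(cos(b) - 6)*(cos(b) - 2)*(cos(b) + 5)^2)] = (-3*cos(b)^3 + 3*cos(b)^2 + 16*cos(b) + 92)*sin(b)/(2*(cos(b) - 6)^2*(cos(b) - 2)^2*(cos(b) + 5)^3)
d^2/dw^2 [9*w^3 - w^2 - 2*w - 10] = 54*w - 2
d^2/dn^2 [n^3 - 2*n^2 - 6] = 6*n - 4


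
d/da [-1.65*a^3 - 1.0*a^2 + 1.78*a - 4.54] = -4.95*a^2 - 2.0*a + 1.78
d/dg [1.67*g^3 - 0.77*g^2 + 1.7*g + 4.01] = 5.01*g^2 - 1.54*g + 1.7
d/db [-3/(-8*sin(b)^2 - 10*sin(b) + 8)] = -3*(8*sin(b) + 5)*cos(b)/(2*(5*sin(b) - 4*cos(b)^2)^2)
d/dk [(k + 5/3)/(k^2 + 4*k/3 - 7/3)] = (-9*k^2 - 30*k - 41)/(9*k^4 + 24*k^3 - 26*k^2 - 56*k + 49)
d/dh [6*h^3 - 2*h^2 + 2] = 2*h*(9*h - 2)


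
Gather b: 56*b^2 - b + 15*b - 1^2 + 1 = 56*b^2 + 14*b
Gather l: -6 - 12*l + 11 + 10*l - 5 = -2*l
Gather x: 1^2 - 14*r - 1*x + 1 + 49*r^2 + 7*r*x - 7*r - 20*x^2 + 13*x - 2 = 49*r^2 - 21*r - 20*x^2 + x*(7*r + 12)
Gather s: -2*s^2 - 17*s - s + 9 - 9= -2*s^2 - 18*s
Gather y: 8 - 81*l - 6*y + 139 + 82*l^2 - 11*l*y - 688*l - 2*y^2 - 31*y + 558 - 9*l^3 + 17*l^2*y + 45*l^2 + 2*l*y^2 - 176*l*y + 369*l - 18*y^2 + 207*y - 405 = -9*l^3 + 127*l^2 - 400*l + y^2*(2*l - 20) + y*(17*l^2 - 187*l + 170) + 300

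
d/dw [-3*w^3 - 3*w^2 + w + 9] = -9*w^2 - 6*w + 1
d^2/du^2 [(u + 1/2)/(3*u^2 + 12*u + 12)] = (2*u - 5)/(3*(u^4 + 8*u^3 + 24*u^2 + 32*u + 16))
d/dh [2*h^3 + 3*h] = 6*h^2 + 3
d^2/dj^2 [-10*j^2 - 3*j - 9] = -20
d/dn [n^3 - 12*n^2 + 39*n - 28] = 3*n^2 - 24*n + 39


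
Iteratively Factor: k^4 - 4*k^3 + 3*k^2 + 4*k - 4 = (k - 2)*(k^3 - 2*k^2 - k + 2) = (k - 2)*(k + 1)*(k^2 - 3*k + 2) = (k - 2)*(k - 1)*(k + 1)*(k - 2)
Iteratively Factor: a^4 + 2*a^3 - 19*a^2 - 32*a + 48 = (a + 4)*(a^3 - 2*a^2 - 11*a + 12) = (a - 1)*(a + 4)*(a^2 - a - 12) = (a - 1)*(a + 3)*(a + 4)*(a - 4)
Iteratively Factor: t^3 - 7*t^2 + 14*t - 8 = (t - 2)*(t^2 - 5*t + 4) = (t - 4)*(t - 2)*(t - 1)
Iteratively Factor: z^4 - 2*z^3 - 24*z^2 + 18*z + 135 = (z + 3)*(z^3 - 5*z^2 - 9*z + 45) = (z + 3)^2*(z^2 - 8*z + 15) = (z - 5)*(z + 3)^2*(z - 3)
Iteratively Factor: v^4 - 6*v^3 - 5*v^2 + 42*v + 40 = (v + 1)*(v^3 - 7*v^2 + 2*v + 40) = (v - 4)*(v + 1)*(v^2 - 3*v - 10) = (v - 5)*(v - 4)*(v + 1)*(v + 2)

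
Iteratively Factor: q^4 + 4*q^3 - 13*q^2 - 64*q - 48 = (q + 3)*(q^3 + q^2 - 16*q - 16) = (q + 1)*(q + 3)*(q^2 - 16) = (q - 4)*(q + 1)*(q + 3)*(q + 4)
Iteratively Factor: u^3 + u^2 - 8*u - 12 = (u + 2)*(u^2 - u - 6) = (u + 2)^2*(u - 3)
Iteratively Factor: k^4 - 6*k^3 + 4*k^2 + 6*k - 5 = (k - 1)*(k^3 - 5*k^2 - k + 5) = (k - 1)*(k + 1)*(k^2 - 6*k + 5) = (k - 5)*(k - 1)*(k + 1)*(k - 1)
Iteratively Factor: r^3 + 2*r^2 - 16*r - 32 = (r + 2)*(r^2 - 16) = (r + 2)*(r + 4)*(r - 4)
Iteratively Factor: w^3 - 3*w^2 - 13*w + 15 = (w + 3)*(w^2 - 6*w + 5) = (w - 1)*(w + 3)*(w - 5)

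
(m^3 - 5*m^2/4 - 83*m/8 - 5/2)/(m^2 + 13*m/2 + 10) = (m^2 - 15*m/4 - 1)/(m + 4)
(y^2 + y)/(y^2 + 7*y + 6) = y/(y + 6)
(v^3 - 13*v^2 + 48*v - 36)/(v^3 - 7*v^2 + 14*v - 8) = (v^2 - 12*v + 36)/(v^2 - 6*v + 8)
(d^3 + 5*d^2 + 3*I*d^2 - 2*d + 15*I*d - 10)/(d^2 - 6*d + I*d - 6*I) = (d^2 + d*(5 + 2*I) + 10*I)/(d - 6)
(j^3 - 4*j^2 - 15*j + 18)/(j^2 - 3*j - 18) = j - 1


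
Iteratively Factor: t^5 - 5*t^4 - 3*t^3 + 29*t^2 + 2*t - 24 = (t + 2)*(t^4 - 7*t^3 + 11*t^2 + 7*t - 12) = (t - 3)*(t + 2)*(t^3 - 4*t^2 - t + 4) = (t - 4)*(t - 3)*(t + 2)*(t^2 - 1) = (t - 4)*(t - 3)*(t + 1)*(t + 2)*(t - 1)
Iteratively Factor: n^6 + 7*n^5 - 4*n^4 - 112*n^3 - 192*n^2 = (n)*(n^5 + 7*n^4 - 4*n^3 - 112*n^2 - 192*n) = n^2*(n^4 + 7*n^3 - 4*n^2 - 112*n - 192) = n^2*(n + 3)*(n^3 + 4*n^2 - 16*n - 64) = n^2*(n + 3)*(n + 4)*(n^2 - 16) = n^2*(n + 3)*(n + 4)^2*(n - 4)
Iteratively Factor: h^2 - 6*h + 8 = (h - 4)*(h - 2)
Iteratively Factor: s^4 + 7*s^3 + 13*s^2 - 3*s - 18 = (s + 3)*(s^3 + 4*s^2 + s - 6) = (s - 1)*(s + 3)*(s^2 + 5*s + 6) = (s - 1)*(s + 3)^2*(s + 2)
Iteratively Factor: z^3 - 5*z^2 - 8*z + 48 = (z - 4)*(z^2 - z - 12) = (z - 4)*(z + 3)*(z - 4)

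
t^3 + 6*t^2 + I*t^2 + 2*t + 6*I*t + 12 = (t + 6)*(t - I)*(t + 2*I)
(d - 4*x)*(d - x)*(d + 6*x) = d^3 + d^2*x - 26*d*x^2 + 24*x^3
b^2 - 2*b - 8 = (b - 4)*(b + 2)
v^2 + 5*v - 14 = (v - 2)*(v + 7)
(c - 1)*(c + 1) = c^2 - 1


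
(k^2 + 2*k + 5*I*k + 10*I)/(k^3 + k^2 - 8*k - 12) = (k + 5*I)/(k^2 - k - 6)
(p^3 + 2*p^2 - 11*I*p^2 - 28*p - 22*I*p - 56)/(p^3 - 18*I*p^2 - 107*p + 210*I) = (p^2 + p*(2 - 4*I) - 8*I)/(p^2 - 11*I*p - 30)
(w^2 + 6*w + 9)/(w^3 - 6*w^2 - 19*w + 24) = (w + 3)/(w^2 - 9*w + 8)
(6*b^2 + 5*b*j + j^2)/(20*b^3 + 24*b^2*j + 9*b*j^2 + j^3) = (3*b + j)/(10*b^2 + 7*b*j + j^2)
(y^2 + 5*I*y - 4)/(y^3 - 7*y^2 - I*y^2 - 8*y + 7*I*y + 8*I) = (y^2 + 5*I*y - 4)/(y^3 - y^2*(7 + I) + y*(-8 + 7*I) + 8*I)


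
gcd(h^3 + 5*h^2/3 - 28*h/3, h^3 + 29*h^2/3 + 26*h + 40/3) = h + 4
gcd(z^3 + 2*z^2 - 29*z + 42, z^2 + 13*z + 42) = z + 7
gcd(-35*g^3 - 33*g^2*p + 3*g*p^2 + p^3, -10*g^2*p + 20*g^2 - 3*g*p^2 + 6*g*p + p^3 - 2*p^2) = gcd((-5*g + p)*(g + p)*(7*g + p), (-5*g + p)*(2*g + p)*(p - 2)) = -5*g + p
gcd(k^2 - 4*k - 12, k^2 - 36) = k - 6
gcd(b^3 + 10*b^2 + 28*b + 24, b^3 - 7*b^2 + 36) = b + 2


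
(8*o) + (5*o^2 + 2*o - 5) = 5*o^2 + 10*o - 5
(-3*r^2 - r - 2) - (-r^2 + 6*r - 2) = -2*r^2 - 7*r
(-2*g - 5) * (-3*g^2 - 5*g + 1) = 6*g^3 + 25*g^2 + 23*g - 5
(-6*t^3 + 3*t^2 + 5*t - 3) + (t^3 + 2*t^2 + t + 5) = -5*t^3 + 5*t^2 + 6*t + 2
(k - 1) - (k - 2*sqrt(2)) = -1 + 2*sqrt(2)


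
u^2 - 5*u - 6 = (u - 6)*(u + 1)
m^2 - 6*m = m*(m - 6)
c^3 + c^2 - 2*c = c*(c - 1)*(c + 2)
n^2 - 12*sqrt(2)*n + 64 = (n - 8*sqrt(2))*(n - 4*sqrt(2))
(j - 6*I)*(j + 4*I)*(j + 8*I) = j^3 + 6*I*j^2 + 40*j + 192*I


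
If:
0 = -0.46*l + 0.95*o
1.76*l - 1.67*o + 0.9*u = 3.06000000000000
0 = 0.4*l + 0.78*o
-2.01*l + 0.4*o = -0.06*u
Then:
No Solution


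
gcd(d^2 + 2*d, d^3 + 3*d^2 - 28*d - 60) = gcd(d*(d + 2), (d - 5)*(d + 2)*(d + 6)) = d + 2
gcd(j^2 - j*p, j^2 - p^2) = -j + p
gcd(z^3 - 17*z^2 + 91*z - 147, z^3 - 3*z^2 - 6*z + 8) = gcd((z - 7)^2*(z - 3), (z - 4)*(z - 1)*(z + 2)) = 1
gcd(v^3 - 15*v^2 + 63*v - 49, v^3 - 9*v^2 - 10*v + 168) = v - 7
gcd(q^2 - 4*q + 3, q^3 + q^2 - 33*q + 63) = q - 3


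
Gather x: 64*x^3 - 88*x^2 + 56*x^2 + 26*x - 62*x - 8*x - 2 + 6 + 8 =64*x^3 - 32*x^2 - 44*x + 12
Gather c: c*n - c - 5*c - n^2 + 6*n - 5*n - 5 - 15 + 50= c*(n - 6) - n^2 + n + 30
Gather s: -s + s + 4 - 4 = 0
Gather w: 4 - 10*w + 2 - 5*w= 6 - 15*w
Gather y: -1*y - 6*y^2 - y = -6*y^2 - 2*y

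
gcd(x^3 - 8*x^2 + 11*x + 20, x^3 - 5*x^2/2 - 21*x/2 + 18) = x - 4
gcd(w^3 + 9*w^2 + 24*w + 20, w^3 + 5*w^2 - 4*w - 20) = w^2 + 7*w + 10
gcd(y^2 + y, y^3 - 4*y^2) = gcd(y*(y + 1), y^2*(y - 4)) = y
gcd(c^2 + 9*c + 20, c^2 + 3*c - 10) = c + 5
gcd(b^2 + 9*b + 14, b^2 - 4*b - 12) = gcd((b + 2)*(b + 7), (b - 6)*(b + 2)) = b + 2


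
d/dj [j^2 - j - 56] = 2*j - 1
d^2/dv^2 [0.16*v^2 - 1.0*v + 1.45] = 0.320000000000000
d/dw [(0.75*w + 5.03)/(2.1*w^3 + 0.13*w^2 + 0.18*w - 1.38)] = (1.575*w^3 + 0.0975*w^2 + 0.135*w - (0.75*w + 5.03)*(6.3*w^2 + 0.26*w + 0.18) - 1.035)/(2.1*w^3 + 0.13*w^2 + 0.18*w - 1.38)^2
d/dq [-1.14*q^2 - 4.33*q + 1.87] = -2.28*q - 4.33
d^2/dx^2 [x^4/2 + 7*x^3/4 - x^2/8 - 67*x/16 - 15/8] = 6*x^2 + 21*x/2 - 1/4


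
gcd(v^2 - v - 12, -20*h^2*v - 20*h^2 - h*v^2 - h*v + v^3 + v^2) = 1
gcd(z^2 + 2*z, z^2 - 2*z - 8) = z + 2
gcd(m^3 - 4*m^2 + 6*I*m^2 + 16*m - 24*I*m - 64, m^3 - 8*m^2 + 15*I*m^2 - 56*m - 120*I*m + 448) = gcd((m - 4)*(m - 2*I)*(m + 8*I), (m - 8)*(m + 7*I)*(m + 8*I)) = m + 8*I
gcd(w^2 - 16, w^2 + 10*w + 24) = w + 4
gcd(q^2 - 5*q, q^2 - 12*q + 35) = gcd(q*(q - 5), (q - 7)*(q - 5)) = q - 5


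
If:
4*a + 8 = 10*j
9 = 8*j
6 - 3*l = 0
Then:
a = 13/16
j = 9/8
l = 2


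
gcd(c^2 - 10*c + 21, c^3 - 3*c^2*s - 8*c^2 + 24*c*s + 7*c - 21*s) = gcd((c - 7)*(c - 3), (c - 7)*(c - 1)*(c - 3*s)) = c - 7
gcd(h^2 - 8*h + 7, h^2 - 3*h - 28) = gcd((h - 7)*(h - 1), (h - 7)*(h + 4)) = h - 7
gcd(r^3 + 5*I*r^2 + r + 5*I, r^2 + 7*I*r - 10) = r + 5*I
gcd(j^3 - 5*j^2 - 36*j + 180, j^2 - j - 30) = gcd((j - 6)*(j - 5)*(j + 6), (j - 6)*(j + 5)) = j - 6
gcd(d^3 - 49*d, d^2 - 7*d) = d^2 - 7*d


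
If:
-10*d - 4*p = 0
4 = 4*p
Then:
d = -2/5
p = 1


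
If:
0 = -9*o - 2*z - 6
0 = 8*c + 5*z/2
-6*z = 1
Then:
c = 5/96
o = -17/27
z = -1/6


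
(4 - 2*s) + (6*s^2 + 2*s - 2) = 6*s^2 + 2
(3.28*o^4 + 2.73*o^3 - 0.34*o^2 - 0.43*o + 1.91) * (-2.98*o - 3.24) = -9.7744*o^5 - 18.7626*o^4 - 7.832*o^3 + 2.383*o^2 - 4.2986*o - 6.1884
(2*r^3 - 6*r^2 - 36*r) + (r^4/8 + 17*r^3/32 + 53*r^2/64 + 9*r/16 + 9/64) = r^4/8 + 81*r^3/32 - 331*r^2/64 - 567*r/16 + 9/64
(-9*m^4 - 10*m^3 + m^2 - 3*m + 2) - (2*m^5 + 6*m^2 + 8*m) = -2*m^5 - 9*m^4 - 10*m^3 - 5*m^2 - 11*m + 2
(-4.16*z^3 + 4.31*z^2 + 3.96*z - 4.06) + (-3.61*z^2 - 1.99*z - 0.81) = -4.16*z^3 + 0.7*z^2 + 1.97*z - 4.87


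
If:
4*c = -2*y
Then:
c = -y/2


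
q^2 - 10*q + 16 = (q - 8)*(q - 2)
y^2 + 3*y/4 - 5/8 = (y - 1/2)*(y + 5/4)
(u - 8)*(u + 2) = u^2 - 6*u - 16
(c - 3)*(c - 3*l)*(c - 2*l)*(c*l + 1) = c^4*l - 5*c^3*l^2 - 3*c^3*l + c^3 + 6*c^2*l^3 + 15*c^2*l^2 - 5*c^2*l - 3*c^2 - 18*c*l^3 + 6*c*l^2 + 15*c*l - 18*l^2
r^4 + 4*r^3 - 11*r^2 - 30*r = r*(r - 3)*(r + 2)*(r + 5)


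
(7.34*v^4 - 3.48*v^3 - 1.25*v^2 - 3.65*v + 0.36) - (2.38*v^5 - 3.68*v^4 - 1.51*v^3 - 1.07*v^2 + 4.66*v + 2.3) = -2.38*v^5 + 11.02*v^4 - 1.97*v^3 - 0.18*v^2 - 8.31*v - 1.94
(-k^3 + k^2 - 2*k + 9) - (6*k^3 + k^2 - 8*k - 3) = -7*k^3 + 6*k + 12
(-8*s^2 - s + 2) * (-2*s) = 16*s^3 + 2*s^2 - 4*s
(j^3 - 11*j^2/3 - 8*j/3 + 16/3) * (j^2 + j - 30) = j^5 - 8*j^4/3 - 109*j^3/3 + 338*j^2/3 + 256*j/3 - 160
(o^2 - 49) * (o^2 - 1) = o^4 - 50*o^2 + 49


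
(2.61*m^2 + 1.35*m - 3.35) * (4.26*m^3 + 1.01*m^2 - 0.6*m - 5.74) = 11.1186*m^5 + 8.3871*m^4 - 14.4735*m^3 - 19.1749*m^2 - 5.739*m + 19.229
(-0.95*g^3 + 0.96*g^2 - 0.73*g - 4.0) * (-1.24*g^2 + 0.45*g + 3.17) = 1.178*g^5 - 1.6179*g^4 - 1.6743*g^3 + 7.6747*g^2 - 4.1141*g - 12.68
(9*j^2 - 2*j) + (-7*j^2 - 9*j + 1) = 2*j^2 - 11*j + 1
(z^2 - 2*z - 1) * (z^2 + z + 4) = z^4 - z^3 + z^2 - 9*z - 4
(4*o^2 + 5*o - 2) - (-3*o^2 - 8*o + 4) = 7*o^2 + 13*o - 6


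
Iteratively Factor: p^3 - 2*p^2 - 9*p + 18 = (p - 3)*(p^2 + p - 6) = (p - 3)*(p - 2)*(p + 3)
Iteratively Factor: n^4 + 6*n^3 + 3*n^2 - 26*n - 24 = (n + 1)*(n^3 + 5*n^2 - 2*n - 24) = (n + 1)*(n + 3)*(n^2 + 2*n - 8) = (n - 2)*(n + 1)*(n + 3)*(n + 4)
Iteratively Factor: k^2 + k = (k + 1)*(k)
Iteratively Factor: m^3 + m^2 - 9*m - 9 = (m + 3)*(m^2 - 2*m - 3) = (m - 3)*(m + 3)*(m + 1)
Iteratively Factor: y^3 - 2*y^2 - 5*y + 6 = (y + 2)*(y^2 - 4*y + 3) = (y - 1)*(y + 2)*(y - 3)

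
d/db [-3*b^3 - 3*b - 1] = -9*b^2 - 3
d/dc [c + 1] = 1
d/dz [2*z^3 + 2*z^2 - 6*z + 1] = 6*z^2 + 4*z - 6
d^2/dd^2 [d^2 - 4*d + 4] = 2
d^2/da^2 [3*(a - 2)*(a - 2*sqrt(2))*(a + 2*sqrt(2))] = 18*a - 12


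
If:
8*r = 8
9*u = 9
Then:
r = 1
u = 1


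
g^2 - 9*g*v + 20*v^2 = (g - 5*v)*(g - 4*v)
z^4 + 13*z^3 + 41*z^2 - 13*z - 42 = (z - 1)*(z + 1)*(z + 6)*(z + 7)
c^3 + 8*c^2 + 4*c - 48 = (c - 2)*(c + 4)*(c + 6)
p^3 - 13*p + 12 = (p - 3)*(p - 1)*(p + 4)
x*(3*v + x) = 3*v*x + x^2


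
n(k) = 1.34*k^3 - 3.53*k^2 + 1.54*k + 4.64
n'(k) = 4.02*k^2 - 7.06*k + 1.54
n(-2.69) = -51.13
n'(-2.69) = 49.62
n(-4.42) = -186.84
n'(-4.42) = 111.28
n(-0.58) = 2.30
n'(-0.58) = 6.99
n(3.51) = 24.50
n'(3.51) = 26.29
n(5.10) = 98.43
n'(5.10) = 70.09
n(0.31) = 4.82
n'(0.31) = -0.26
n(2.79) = 10.56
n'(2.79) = 13.13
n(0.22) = 4.82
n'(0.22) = 0.18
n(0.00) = 4.64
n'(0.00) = 1.54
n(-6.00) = -421.12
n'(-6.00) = 188.62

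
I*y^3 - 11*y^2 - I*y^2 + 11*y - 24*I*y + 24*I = (y + 3*I)*(y + 8*I)*(I*y - I)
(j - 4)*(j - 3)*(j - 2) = j^3 - 9*j^2 + 26*j - 24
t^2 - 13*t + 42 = (t - 7)*(t - 6)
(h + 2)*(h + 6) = h^2 + 8*h + 12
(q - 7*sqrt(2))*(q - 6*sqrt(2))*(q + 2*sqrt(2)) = q^3 - 11*sqrt(2)*q^2 + 32*q + 168*sqrt(2)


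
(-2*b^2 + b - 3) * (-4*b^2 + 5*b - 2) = 8*b^4 - 14*b^3 + 21*b^2 - 17*b + 6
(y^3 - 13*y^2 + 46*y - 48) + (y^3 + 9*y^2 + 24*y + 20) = 2*y^3 - 4*y^2 + 70*y - 28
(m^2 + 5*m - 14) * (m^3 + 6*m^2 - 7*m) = m^5 + 11*m^4 + 9*m^3 - 119*m^2 + 98*m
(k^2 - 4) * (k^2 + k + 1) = k^4 + k^3 - 3*k^2 - 4*k - 4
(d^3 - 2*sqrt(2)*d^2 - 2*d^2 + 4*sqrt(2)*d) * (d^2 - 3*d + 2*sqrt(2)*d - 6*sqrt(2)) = d^5 - 5*d^4 - 2*d^3 + 40*d^2 - 48*d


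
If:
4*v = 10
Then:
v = 5/2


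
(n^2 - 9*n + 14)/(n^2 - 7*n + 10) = (n - 7)/(n - 5)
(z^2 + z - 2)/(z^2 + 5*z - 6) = (z + 2)/(z + 6)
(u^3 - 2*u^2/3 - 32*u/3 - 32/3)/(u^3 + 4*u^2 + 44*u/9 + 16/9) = 3*(u - 4)/(3*u + 2)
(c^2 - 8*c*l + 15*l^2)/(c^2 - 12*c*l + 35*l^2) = (c - 3*l)/(c - 7*l)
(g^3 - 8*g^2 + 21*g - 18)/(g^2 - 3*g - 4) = (-g^3 + 8*g^2 - 21*g + 18)/(-g^2 + 3*g + 4)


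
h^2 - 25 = (h - 5)*(h + 5)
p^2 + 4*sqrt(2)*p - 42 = (p - 3*sqrt(2))*(p + 7*sqrt(2))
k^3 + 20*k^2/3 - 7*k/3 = k*(k - 1/3)*(k + 7)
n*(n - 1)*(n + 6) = n^3 + 5*n^2 - 6*n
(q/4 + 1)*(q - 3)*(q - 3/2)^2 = q^4/4 - q^3/2 - 51*q^2/16 + 153*q/16 - 27/4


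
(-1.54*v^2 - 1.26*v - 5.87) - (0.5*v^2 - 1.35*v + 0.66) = -2.04*v^2 + 0.0900000000000001*v - 6.53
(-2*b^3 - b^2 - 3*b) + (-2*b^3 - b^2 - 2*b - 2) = -4*b^3 - 2*b^2 - 5*b - 2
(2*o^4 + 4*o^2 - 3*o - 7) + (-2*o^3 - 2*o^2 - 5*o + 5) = 2*o^4 - 2*o^3 + 2*o^2 - 8*o - 2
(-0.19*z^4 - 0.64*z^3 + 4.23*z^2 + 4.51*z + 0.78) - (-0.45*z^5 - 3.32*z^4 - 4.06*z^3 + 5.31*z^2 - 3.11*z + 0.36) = 0.45*z^5 + 3.13*z^4 + 3.42*z^3 - 1.08*z^2 + 7.62*z + 0.42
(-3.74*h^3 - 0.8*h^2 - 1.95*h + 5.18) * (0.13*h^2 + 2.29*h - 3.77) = -0.4862*h^5 - 8.6686*h^4 + 12.0143*h^3 - 0.7761*h^2 + 19.2137*h - 19.5286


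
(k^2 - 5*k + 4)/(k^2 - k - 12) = (k - 1)/(k + 3)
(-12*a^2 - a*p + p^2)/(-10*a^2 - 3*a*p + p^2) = (12*a^2 + a*p - p^2)/(10*a^2 + 3*a*p - p^2)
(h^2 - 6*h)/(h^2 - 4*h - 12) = h/(h + 2)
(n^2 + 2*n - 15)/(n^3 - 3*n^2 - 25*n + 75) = 1/(n - 5)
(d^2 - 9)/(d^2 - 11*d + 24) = (d + 3)/(d - 8)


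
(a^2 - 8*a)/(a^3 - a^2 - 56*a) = 1/(a + 7)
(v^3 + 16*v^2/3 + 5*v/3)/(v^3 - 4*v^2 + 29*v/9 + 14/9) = 3*v*(v + 5)/(3*v^2 - 13*v + 14)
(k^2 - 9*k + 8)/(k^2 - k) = (k - 8)/k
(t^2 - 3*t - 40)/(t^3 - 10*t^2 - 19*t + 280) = 1/(t - 7)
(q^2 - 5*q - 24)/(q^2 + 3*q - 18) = (q^2 - 5*q - 24)/(q^2 + 3*q - 18)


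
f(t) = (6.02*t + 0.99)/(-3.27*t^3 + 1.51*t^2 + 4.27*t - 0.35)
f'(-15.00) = -0.00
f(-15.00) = -0.01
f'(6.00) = 0.02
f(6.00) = -0.06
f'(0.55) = -0.34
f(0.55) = 2.25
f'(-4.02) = -0.05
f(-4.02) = -0.11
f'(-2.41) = -0.28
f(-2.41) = -0.31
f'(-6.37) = -0.01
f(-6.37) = -0.04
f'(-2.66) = -0.20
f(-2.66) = -0.25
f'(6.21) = 0.02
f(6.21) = -0.05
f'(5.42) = 0.03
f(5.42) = -0.07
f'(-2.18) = -0.41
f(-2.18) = -0.39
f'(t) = (6.02*t + 0.99)*(9.81*t^2 - 3.02*t - 4.27)/(-3.27*t^3 + 1.51*t^2 + 4.27*t - 0.35)^2 + 6.02/(-3.27*t^3 + 1.51*t^2 + 4.27*t - 0.35) = (39.3708*t^3 + 0.621700000000001*t^2 - 2.9898*t - 6.3343)/(10.6929*t^6 - 9.8754*t^5 - 25.6457*t^4 + 15.1844*t^3 + 17.1759*t^2 - 2.989*t + 0.1225)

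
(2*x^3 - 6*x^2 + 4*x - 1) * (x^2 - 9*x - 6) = 2*x^5 - 24*x^4 + 46*x^3 - x^2 - 15*x + 6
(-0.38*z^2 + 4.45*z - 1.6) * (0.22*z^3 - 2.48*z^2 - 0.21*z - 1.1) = -0.0836*z^5 + 1.9214*z^4 - 11.3082*z^3 + 3.4515*z^2 - 4.559*z + 1.76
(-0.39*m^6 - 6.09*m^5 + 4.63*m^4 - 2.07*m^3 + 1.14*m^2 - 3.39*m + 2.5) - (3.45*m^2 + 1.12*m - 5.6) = -0.39*m^6 - 6.09*m^5 + 4.63*m^4 - 2.07*m^3 - 2.31*m^2 - 4.51*m + 8.1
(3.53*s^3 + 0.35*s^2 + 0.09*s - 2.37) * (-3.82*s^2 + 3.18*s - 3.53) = -13.4846*s^5 + 9.8884*s^4 - 11.6917*s^3 + 8.1041*s^2 - 7.8543*s + 8.3661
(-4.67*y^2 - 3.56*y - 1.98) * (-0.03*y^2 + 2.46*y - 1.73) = 0.1401*y^4 - 11.3814*y^3 - 0.6191*y^2 + 1.288*y + 3.4254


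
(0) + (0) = 0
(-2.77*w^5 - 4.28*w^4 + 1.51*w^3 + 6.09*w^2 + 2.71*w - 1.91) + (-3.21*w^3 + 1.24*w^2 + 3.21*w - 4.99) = -2.77*w^5 - 4.28*w^4 - 1.7*w^3 + 7.33*w^2 + 5.92*w - 6.9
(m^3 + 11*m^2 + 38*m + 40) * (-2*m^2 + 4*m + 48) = -2*m^5 - 18*m^4 + 16*m^3 + 600*m^2 + 1984*m + 1920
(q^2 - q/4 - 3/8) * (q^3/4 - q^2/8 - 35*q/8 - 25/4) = q^5/4 - 3*q^4/16 - 71*q^3/16 - 327*q^2/64 + 205*q/64 + 75/32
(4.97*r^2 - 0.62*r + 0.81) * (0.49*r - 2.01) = 2.4353*r^3 - 10.2935*r^2 + 1.6431*r - 1.6281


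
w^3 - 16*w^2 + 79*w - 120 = (w - 8)*(w - 5)*(w - 3)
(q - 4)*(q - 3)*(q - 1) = q^3 - 8*q^2 + 19*q - 12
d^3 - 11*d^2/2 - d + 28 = (d - 4)*(d - 7/2)*(d + 2)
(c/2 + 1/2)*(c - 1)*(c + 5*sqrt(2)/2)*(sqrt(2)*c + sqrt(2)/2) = sqrt(2)*c^4/2 + sqrt(2)*c^3/4 + 5*c^3/2 - sqrt(2)*c^2/2 + 5*c^2/4 - 5*c/2 - sqrt(2)*c/4 - 5/4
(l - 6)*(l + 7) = l^2 + l - 42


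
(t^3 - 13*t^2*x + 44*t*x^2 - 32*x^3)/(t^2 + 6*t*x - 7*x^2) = (t^2 - 12*t*x + 32*x^2)/(t + 7*x)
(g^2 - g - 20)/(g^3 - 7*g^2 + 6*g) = (g^2 - g - 20)/(g*(g^2 - 7*g + 6))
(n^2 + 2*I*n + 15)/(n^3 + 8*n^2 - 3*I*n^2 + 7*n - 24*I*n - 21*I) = (n + 5*I)/(n^2 + 8*n + 7)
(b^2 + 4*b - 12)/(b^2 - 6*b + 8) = (b + 6)/(b - 4)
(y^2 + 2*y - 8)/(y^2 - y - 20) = (y - 2)/(y - 5)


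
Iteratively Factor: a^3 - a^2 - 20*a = (a + 4)*(a^2 - 5*a) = (a - 5)*(a + 4)*(a)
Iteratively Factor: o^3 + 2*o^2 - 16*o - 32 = (o + 2)*(o^2 - 16) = (o + 2)*(o + 4)*(o - 4)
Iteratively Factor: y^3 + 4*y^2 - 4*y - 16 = (y + 2)*(y^2 + 2*y - 8) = (y + 2)*(y + 4)*(y - 2)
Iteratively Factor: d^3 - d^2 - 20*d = (d + 4)*(d^2 - 5*d) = (d - 5)*(d + 4)*(d)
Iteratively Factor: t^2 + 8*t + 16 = (t + 4)*(t + 4)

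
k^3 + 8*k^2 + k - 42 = (k - 2)*(k + 3)*(k + 7)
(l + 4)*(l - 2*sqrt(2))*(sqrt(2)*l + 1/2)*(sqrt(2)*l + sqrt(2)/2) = 2*l^4 - 7*sqrt(2)*l^3/2 + 9*l^3 - 63*sqrt(2)*l^2/4 + 2*l^2 - 7*sqrt(2)*l - 9*l - 4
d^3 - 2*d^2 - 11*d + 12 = (d - 4)*(d - 1)*(d + 3)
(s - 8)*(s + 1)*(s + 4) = s^3 - 3*s^2 - 36*s - 32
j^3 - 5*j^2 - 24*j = j*(j - 8)*(j + 3)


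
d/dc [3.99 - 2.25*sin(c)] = -2.25*cos(c)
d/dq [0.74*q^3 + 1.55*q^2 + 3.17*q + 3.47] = 2.22*q^2 + 3.1*q + 3.17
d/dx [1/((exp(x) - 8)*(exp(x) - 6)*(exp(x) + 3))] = (-(exp(x) - 8)*(exp(x) - 6) - (exp(x) - 8)*(exp(x) + 3) - (exp(x) - 6)*(exp(x) + 3))*exp(x)/((exp(x) - 8)^2*(exp(x) - 6)^2*(exp(x) + 3)^2)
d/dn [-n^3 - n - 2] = -3*n^2 - 1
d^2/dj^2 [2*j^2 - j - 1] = 4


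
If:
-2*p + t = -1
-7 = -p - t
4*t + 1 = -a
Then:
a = -55/3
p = 8/3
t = 13/3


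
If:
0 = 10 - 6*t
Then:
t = 5/3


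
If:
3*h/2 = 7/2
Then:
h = 7/3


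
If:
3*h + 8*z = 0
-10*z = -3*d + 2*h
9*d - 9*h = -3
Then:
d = -7/57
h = 4/19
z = -3/38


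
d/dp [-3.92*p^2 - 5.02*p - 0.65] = -7.84*p - 5.02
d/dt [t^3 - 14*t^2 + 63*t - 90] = 3*t^2 - 28*t + 63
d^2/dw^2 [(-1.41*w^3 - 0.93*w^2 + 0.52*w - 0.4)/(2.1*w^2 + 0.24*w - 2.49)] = (-9.38437199999998*w^3 - 34.706124*w^2 - 37.347966*w - 15.139962)/(9.261*w^6 + 3.1752*w^5 - 32.57982*w^4 - 7.515936*w^3 + 38.630358*w^2 + 4.464072*w - 15.438249)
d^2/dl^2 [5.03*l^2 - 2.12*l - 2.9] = 10.0600000000000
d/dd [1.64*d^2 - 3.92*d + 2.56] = 3.28*d - 3.92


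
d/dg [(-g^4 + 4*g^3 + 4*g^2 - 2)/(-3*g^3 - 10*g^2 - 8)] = g*(3*g^5 + 20*g^4 - 28*g^3 + 32*g^2 - 114*g - 104)/(9*g^6 + 60*g^5 + 100*g^4 + 48*g^3 + 160*g^2 + 64)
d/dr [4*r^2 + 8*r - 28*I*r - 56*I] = 8*r + 8 - 28*I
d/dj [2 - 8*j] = -8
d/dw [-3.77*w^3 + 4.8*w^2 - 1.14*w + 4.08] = -11.31*w^2 + 9.6*w - 1.14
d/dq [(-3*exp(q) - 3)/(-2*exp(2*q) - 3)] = 3*(-4*(exp(q) + 1)*exp(q) + 2*exp(2*q) + 3)*exp(q)/(2*exp(2*q) + 3)^2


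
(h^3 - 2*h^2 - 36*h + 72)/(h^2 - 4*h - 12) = (h^2 + 4*h - 12)/(h + 2)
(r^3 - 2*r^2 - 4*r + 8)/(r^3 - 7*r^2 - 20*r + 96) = (r^3 - 2*r^2 - 4*r + 8)/(r^3 - 7*r^2 - 20*r + 96)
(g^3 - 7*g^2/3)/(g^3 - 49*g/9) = 3*g/(3*g + 7)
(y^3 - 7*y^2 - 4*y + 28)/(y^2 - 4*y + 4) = (y^2 - 5*y - 14)/(y - 2)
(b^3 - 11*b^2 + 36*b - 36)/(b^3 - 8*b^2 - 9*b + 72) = (b^2 - 8*b + 12)/(b^2 - 5*b - 24)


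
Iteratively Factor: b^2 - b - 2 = (b + 1)*(b - 2)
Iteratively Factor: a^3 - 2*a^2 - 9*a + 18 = (a - 3)*(a^2 + a - 6) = (a - 3)*(a - 2)*(a + 3)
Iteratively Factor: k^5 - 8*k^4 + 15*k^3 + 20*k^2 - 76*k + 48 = (k - 3)*(k^4 - 5*k^3 + 20*k - 16) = (k - 3)*(k - 2)*(k^3 - 3*k^2 - 6*k + 8) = (k - 3)*(k - 2)*(k - 1)*(k^2 - 2*k - 8) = (k - 4)*(k - 3)*(k - 2)*(k - 1)*(k + 2)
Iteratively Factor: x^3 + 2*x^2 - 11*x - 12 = (x + 4)*(x^2 - 2*x - 3) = (x - 3)*(x + 4)*(x + 1)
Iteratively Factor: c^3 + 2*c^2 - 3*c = (c + 3)*(c^2 - c) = c*(c + 3)*(c - 1)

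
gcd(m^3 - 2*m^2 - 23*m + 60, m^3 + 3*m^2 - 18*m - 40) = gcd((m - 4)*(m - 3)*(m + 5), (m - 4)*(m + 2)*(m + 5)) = m^2 + m - 20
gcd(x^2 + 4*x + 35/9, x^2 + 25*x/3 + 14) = x + 7/3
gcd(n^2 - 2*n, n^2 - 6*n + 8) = n - 2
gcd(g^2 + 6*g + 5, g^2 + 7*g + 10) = g + 5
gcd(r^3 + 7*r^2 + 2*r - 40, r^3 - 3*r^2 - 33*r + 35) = r + 5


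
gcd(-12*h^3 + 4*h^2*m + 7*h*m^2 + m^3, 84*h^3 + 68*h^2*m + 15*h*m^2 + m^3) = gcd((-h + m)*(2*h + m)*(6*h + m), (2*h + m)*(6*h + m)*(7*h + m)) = 12*h^2 + 8*h*m + m^2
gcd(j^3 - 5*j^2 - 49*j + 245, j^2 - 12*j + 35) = j^2 - 12*j + 35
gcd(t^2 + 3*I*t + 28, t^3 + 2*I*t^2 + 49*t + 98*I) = t + 7*I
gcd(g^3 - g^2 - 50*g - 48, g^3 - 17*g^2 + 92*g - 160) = g - 8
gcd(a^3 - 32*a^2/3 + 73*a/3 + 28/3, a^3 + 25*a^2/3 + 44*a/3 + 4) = a + 1/3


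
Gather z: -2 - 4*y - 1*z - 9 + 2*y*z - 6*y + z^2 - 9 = -10*y + z^2 + z*(2*y - 1) - 20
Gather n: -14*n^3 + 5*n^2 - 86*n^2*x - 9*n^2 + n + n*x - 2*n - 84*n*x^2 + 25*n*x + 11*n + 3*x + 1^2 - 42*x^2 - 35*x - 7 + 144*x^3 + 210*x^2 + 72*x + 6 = -14*n^3 + n^2*(-86*x - 4) + n*(-84*x^2 + 26*x + 10) + 144*x^3 + 168*x^2 + 40*x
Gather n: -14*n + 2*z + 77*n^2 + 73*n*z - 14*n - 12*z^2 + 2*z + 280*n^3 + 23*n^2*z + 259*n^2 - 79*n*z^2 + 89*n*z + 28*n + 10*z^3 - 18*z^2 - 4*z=280*n^3 + n^2*(23*z + 336) + n*(-79*z^2 + 162*z) + 10*z^3 - 30*z^2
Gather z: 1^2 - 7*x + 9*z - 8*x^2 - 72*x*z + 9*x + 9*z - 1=-8*x^2 + 2*x + z*(18 - 72*x)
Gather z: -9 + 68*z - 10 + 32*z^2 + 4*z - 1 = 32*z^2 + 72*z - 20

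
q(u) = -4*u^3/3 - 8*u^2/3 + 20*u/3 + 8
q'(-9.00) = -269.33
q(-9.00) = 704.00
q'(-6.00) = -105.33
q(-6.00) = 160.00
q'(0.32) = 4.55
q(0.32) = 9.82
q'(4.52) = -99.16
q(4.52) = -139.47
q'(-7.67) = -187.74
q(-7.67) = 401.61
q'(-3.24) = -18.04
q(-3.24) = 3.76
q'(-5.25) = -75.58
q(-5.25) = 92.44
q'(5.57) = -147.14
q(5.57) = -268.01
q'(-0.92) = 8.19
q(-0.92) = 0.65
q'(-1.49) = 5.73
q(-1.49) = -3.44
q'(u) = -4*u^2 - 16*u/3 + 20/3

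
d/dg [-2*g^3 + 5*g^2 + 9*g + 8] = -6*g^2 + 10*g + 9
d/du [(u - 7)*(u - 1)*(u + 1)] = 3*u^2 - 14*u - 1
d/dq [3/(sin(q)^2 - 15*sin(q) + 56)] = 3*(15 - 2*sin(q))*cos(q)/(sin(q)^2 - 15*sin(q) + 56)^2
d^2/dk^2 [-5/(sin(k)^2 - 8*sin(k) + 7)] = 10*(2*sin(k)^3 - 10*sin(k)^2 + 5*sin(k) + 57)/((sin(k) - 7)^3*(sin(k) - 1)^2)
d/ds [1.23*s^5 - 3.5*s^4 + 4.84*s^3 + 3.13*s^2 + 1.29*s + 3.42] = 6.15*s^4 - 14.0*s^3 + 14.52*s^2 + 6.26*s + 1.29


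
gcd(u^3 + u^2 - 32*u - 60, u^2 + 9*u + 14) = u + 2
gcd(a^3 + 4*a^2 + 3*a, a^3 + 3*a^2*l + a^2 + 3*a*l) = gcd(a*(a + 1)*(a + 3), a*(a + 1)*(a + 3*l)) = a^2 + a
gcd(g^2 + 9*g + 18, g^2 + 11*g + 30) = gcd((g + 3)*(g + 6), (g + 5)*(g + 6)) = g + 6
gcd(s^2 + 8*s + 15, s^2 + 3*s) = s + 3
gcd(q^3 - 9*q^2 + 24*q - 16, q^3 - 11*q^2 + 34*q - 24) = q^2 - 5*q + 4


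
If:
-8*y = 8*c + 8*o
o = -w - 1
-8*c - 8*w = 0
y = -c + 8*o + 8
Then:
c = 1/9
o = -8/9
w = -1/9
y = 7/9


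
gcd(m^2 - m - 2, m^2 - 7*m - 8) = m + 1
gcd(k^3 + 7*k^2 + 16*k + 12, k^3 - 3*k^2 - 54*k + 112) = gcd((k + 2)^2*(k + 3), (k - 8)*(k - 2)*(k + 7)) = 1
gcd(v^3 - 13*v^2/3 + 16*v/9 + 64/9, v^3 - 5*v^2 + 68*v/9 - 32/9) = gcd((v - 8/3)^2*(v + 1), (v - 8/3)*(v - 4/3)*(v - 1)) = v - 8/3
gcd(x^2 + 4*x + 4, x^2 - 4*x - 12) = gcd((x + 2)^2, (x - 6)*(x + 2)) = x + 2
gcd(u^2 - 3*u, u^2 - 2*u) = u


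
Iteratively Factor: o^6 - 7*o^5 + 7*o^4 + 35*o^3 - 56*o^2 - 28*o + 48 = (o - 2)*(o^5 - 5*o^4 - 3*o^3 + 29*o^2 + 2*o - 24) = (o - 2)*(o - 1)*(o^4 - 4*o^3 - 7*o^2 + 22*o + 24) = (o - 4)*(o - 2)*(o - 1)*(o^3 - 7*o - 6) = (o - 4)*(o - 2)*(o - 1)*(o + 2)*(o^2 - 2*o - 3) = (o - 4)*(o - 3)*(o - 2)*(o - 1)*(o + 2)*(o + 1)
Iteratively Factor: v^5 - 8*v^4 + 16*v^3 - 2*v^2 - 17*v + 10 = (v - 2)*(v^4 - 6*v^3 + 4*v^2 + 6*v - 5) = (v - 5)*(v - 2)*(v^3 - v^2 - v + 1) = (v - 5)*(v - 2)*(v - 1)*(v^2 - 1) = (v - 5)*(v - 2)*(v - 1)^2*(v + 1)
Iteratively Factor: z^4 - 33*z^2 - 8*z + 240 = (z - 5)*(z^3 + 5*z^2 - 8*z - 48) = (z - 5)*(z - 3)*(z^2 + 8*z + 16) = (z - 5)*(z - 3)*(z + 4)*(z + 4)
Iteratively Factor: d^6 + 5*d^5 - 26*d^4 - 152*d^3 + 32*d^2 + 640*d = (d)*(d^5 + 5*d^4 - 26*d^3 - 152*d^2 + 32*d + 640) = d*(d - 5)*(d^4 + 10*d^3 + 24*d^2 - 32*d - 128) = d*(d - 5)*(d + 4)*(d^3 + 6*d^2 - 32) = d*(d - 5)*(d - 2)*(d + 4)*(d^2 + 8*d + 16) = d*(d - 5)*(d - 2)*(d + 4)^2*(d + 4)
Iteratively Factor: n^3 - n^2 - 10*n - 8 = (n - 4)*(n^2 + 3*n + 2) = (n - 4)*(n + 1)*(n + 2)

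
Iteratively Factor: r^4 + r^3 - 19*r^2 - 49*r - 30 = (r - 5)*(r^3 + 6*r^2 + 11*r + 6) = (r - 5)*(r + 3)*(r^2 + 3*r + 2) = (r - 5)*(r + 2)*(r + 3)*(r + 1)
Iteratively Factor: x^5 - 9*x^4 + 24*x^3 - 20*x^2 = (x - 2)*(x^4 - 7*x^3 + 10*x^2) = (x - 2)^2*(x^3 - 5*x^2) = x*(x - 2)^2*(x^2 - 5*x) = x*(x - 5)*(x - 2)^2*(x)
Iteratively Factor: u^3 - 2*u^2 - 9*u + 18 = (u + 3)*(u^2 - 5*u + 6) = (u - 2)*(u + 3)*(u - 3)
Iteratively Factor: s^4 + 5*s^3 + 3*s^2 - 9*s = (s + 3)*(s^3 + 2*s^2 - 3*s) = (s + 3)^2*(s^2 - s) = s*(s + 3)^2*(s - 1)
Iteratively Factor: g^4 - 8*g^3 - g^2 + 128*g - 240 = (g + 4)*(g^3 - 12*g^2 + 47*g - 60) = (g - 4)*(g + 4)*(g^2 - 8*g + 15) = (g - 4)*(g - 3)*(g + 4)*(g - 5)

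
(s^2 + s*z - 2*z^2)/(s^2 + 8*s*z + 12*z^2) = (s - z)/(s + 6*z)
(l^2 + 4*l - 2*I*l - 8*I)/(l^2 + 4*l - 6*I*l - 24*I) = (l - 2*I)/(l - 6*I)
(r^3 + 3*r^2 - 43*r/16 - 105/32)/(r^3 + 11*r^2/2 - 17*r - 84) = (r^2 - r/2 - 15/16)/(r^2 + 2*r - 24)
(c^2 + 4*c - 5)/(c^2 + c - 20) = (c - 1)/(c - 4)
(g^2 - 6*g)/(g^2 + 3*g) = (g - 6)/(g + 3)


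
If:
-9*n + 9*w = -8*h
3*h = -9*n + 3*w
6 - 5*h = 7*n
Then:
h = -108/29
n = 102/29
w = 198/29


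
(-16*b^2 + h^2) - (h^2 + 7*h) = -16*b^2 - 7*h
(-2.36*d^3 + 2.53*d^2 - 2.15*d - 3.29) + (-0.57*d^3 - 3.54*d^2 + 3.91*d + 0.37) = -2.93*d^3 - 1.01*d^2 + 1.76*d - 2.92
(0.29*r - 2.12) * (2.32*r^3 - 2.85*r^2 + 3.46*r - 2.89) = 0.6728*r^4 - 5.7449*r^3 + 7.0454*r^2 - 8.1733*r + 6.1268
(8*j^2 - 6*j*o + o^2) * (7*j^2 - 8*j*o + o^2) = 56*j^4 - 106*j^3*o + 63*j^2*o^2 - 14*j*o^3 + o^4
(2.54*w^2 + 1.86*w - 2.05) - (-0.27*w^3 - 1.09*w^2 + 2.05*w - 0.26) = 0.27*w^3 + 3.63*w^2 - 0.19*w - 1.79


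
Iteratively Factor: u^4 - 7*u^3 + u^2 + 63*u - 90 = (u + 3)*(u^3 - 10*u^2 + 31*u - 30) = (u - 3)*(u + 3)*(u^2 - 7*u + 10) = (u - 5)*(u - 3)*(u + 3)*(u - 2)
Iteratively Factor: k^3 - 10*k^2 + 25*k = (k)*(k^2 - 10*k + 25) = k*(k - 5)*(k - 5)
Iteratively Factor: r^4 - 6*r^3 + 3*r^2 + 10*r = (r + 1)*(r^3 - 7*r^2 + 10*r) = (r - 2)*(r + 1)*(r^2 - 5*r) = (r - 5)*(r - 2)*(r + 1)*(r)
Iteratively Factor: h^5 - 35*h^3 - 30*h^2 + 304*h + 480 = (h + 4)*(h^4 - 4*h^3 - 19*h^2 + 46*h + 120) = (h - 5)*(h + 4)*(h^3 + h^2 - 14*h - 24) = (h - 5)*(h + 2)*(h + 4)*(h^2 - h - 12) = (h - 5)*(h - 4)*(h + 2)*(h + 4)*(h + 3)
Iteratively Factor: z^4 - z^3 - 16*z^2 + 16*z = (z - 1)*(z^3 - 16*z) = (z - 4)*(z - 1)*(z^2 + 4*z) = z*(z - 4)*(z - 1)*(z + 4)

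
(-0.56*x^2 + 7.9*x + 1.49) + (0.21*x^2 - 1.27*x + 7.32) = -0.35*x^2 + 6.63*x + 8.81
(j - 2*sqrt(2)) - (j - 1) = 1 - 2*sqrt(2)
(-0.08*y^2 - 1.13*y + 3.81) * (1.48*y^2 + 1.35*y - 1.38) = -0.1184*y^4 - 1.7804*y^3 + 4.2237*y^2 + 6.7029*y - 5.2578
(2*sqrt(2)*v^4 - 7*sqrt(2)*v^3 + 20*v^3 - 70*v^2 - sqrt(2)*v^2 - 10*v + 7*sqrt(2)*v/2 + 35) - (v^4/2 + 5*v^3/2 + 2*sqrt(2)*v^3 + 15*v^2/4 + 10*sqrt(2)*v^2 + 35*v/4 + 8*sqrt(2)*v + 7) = -v^4/2 + 2*sqrt(2)*v^4 - 9*sqrt(2)*v^3 + 35*v^3/2 - 295*v^2/4 - 11*sqrt(2)*v^2 - 75*v/4 - 9*sqrt(2)*v/2 + 28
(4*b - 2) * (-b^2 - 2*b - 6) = -4*b^3 - 6*b^2 - 20*b + 12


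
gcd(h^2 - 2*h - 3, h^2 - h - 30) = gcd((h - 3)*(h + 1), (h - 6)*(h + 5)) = 1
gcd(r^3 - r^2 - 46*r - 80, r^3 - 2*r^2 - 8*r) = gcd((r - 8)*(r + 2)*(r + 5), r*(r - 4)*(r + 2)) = r + 2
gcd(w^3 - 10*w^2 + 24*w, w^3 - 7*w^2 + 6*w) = w^2 - 6*w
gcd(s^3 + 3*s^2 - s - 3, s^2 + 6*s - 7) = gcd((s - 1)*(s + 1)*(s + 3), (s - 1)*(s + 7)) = s - 1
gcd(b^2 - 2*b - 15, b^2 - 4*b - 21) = b + 3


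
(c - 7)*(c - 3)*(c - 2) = c^3 - 12*c^2 + 41*c - 42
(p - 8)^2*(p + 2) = p^3 - 14*p^2 + 32*p + 128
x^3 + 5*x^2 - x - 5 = (x - 1)*(x + 1)*(x + 5)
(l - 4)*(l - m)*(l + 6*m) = l^3 + 5*l^2*m - 4*l^2 - 6*l*m^2 - 20*l*m + 24*m^2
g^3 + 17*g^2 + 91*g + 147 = (g + 3)*(g + 7)^2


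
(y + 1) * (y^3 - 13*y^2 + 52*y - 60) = y^4 - 12*y^3 + 39*y^2 - 8*y - 60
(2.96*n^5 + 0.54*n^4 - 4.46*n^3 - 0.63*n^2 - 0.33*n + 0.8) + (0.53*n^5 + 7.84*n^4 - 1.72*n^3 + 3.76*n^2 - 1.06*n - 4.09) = 3.49*n^5 + 8.38*n^4 - 6.18*n^3 + 3.13*n^2 - 1.39*n - 3.29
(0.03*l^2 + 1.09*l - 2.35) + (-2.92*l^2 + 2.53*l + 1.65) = -2.89*l^2 + 3.62*l - 0.7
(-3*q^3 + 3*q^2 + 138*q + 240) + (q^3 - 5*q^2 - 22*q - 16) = -2*q^3 - 2*q^2 + 116*q + 224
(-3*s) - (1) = -3*s - 1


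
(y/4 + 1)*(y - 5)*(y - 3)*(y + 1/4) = y^4/4 - 15*y^3/16 - 9*y^2/2 + 223*y/16 + 15/4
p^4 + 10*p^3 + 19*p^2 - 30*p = p*(p - 1)*(p + 5)*(p + 6)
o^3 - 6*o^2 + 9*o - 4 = (o - 4)*(o - 1)^2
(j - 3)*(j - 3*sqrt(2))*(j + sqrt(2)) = j^3 - 3*j^2 - 2*sqrt(2)*j^2 - 6*j + 6*sqrt(2)*j + 18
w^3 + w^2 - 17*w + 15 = (w - 3)*(w - 1)*(w + 5)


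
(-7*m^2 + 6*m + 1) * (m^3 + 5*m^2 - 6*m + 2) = -7*m^5 - 29*m^4 + 73*m^3 - 45*m^2 + 6*m + 2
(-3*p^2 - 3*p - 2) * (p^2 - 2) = -3*p^4 - 3*p^3 + 4*p^2 + 6*p + 4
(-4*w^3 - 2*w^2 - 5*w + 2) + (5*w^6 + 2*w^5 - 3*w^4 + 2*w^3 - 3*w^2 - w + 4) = 5*w^6 + 2*w^5 - 3*w^4 - 2*w^3 - 5*w^2 - 6*w + 6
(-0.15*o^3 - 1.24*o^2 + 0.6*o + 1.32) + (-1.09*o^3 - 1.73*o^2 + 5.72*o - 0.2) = -1.24*o^3 - 2.97*o^2 + 6.32*o + 1.12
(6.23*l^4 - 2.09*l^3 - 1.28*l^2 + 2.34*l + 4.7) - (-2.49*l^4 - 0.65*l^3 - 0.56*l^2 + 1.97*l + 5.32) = 8.72*l^4 - 1.44*l^3 - 0.72*l^2 + 0.37*l - 0.62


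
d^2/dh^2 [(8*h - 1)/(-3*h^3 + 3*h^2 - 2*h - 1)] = 2*(-216*h^5 + 270*h^4 - 96*h^3 + 189*h^2 - 99*h + 23)/(27*h^9 - 81*h^8 + 135*h^7 - 108*h^6 + 36*h^5 + 27*h^4 - 19*h^3 + 3*h^2 + 6*h + 1)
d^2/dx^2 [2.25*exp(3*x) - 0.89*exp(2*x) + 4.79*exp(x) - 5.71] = (20.25*exp(2*x) - 3.56*exp(x) + 4.79)*exp(x)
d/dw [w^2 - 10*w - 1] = 2*w - 10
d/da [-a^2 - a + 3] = -2*a - 1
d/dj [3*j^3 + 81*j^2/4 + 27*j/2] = 9*j^2 + 81*j/2 + 27/2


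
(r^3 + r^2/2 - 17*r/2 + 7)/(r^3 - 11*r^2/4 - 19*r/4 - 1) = 2*(-2*r^3 - r^2 + 17*r - 14)/(-4*r^3 + 11*r^2 + 19*r + 4)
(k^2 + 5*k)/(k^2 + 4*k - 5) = k/(k - 1)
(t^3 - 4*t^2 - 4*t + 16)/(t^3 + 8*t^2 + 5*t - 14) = (t^2 - 6*t + 8)/(t^2 + 6*t - 7)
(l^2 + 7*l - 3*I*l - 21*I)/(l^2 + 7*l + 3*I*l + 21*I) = (l - 3*I)/(l + 3*I)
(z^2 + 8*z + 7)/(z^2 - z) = (z^2 + 8*z + 7)/(z*(z - 1))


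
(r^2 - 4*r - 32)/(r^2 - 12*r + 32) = (r + 4)/(r - 4)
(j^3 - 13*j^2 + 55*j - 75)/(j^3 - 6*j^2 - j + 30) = (j - 5)/(j + 2)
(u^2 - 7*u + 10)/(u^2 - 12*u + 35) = (u - 2)/(u - 7)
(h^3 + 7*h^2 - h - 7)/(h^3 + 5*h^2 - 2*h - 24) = (h^3 + 7*h^2 - h - 7)/(h^3 + 5*h^2 - 2*h - 24)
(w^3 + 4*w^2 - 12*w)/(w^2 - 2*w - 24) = w*(-w^2 - 4*w + 12)/(-w^2 + 2*w + 24)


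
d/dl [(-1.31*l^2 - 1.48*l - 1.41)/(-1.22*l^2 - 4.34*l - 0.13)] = (3.8798*l^2 - 3.0998*l - 5.927)/(1.4884*l^4 + 10.5896*l^3 + 19.1528*l^2 + 1.1284*l + 0.0169)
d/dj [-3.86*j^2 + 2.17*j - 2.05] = 2.17 - 7.72*j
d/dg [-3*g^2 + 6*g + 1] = 6 - 6*g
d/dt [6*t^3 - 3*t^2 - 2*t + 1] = 18*t^2 - 6*t - 2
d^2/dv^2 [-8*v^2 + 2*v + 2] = -16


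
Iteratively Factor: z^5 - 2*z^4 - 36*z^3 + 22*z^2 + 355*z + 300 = (z + 3)*(z^4 - 5*z^3 - 21*z^2 + 85*z + 100) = (z + 3)*(z + 4)*(z^3 - 9*z^2 + 15*z + 25) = (z - 5)*(z + 3)*(z + 4)*(z^2 - 4*z - 5) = (z - 5)^2*(z + 3)*(z + 4)*(z + 1)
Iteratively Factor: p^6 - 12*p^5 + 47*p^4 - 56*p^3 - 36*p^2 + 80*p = (p - 4)*(p^5 - 8*p^4 + 15*p^3 + 4*p^2 - 20*p) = (p - 4)*(p + 1)*(p^4 - 9*p^3 + 24*p^2 - 20*p) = (p - 4)*(p - 2)*(p + 1)*(p^3 - 7*p^2 + 10*p) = (p - 5)*(p - 4)*(p - 2)*(p + 1)*(p^2 - 2*p) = p*(p - 5)*(p - 4)*(p - 2)*(p + 1)*(p - 2)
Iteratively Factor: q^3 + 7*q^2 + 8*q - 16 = (q - 1)*(q^2 + 8*q + 16) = (q - 1)*(q + 4)*(q + 4)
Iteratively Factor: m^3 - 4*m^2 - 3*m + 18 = (m + 2)*(m^2 - 6*m + 9) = (m - 3)*(m + 2)*(m - 3)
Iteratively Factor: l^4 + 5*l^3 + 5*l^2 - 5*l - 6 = (l + 2)*(l^3 + 3*l^2 - l - 3) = (l + 1)*(l + 2)*(l^2 + 2*l - 3) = (l - 1)*(l + 1)*(l + 2)*(l + 3)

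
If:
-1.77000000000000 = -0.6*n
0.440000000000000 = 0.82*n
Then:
No Solution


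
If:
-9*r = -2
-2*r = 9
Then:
No Solution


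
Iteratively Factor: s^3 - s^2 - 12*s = (s - 4)*(s^2 + 3*s) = (s - 4)*(s + 3)*(s)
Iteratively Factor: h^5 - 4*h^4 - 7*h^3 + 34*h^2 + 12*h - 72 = (h + 2)*(h^4 - 6*h^3 + 5*h^2 + 24*h - 36) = (h + 2)^2*(h^3 - 8*h^2 + 21*h - 18) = (h - 3)*(h + 2)^2*(h^2 - 5*h + 6) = (h - 3)*(h - 2)*(h + 2)^2*(h - 3)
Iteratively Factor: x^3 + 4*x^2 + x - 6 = (x - 1)*(x^2 + 5*x + 6) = (x - 1)*(x + 2)*(x + 3)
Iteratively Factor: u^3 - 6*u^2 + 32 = (u - 4)*(u^2 - 2*u - 8) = (u - 4)^2*(u + 2)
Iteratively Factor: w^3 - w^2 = (w)*(w^2 - w) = w*(w - 1)*(w)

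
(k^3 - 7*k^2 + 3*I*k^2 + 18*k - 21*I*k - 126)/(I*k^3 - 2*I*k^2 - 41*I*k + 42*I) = (-I*k^2 + 3*k - 18*I)/(k^2 + 5*k - 6)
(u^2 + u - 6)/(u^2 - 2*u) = (u + 3)/u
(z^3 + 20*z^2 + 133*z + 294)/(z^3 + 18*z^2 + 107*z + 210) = (z + 7)/(z + 5)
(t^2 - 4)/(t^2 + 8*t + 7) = (t^2 - 4)/(t^2 + 8*t + 7)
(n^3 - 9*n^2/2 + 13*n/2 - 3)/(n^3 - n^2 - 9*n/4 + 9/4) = 2*(n - 2)/(2*n + 3)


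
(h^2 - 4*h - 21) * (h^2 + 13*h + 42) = h^4 + 9*h^3 - 31*h^2 - 441*h - 882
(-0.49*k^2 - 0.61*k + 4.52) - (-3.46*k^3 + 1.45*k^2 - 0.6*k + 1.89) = 3.46*k^3 - 1.94*k^2 - 0.01*k + 2.63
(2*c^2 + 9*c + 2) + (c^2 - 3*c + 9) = 3*c^2 + 6*c + 11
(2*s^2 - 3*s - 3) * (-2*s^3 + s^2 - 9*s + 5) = -4*s^5 + 8*s^4 - 15*s^3 + 34*s^2 + 12*s - 15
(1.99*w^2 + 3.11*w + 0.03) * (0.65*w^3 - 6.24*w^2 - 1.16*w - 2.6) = 1.2935*w^5 - 10.3961*w^4 - 21.6953*w^3 - 8.9688*w^2 - 8.1208*w - 0.078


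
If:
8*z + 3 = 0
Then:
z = -3/8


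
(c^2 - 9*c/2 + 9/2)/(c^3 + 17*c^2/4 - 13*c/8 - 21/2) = 4*(c - 3)/(4*c^2 + 23*c + 28)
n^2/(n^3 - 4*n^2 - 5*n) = n/(n^2 - 4*n - 5)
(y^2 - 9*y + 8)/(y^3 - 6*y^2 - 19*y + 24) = 1/(y + 3)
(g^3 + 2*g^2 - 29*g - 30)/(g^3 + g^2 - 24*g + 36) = (g^2 - 4*g - 5)/(g^2 - 5*g + 6)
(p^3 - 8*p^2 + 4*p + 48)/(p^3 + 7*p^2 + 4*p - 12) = (p^2 - 10*p + 24)/(p^2 + 5*p - 6)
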